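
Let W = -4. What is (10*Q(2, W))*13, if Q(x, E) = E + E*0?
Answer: -520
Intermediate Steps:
Q(x, E) = E (Q(x, E) = E + 0 = E)
(10*Q(2, W))*13 = (10*(-4))*13 = -40*13 = -520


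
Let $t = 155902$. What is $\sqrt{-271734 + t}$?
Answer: $2 i \sqrt{28958} \approx 340.34 i$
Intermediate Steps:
$\sqrt{-271734 + t} = \sqrt{-271734 + 155902} = \sqrt{-115832} = 2 i \sqrt{28958}$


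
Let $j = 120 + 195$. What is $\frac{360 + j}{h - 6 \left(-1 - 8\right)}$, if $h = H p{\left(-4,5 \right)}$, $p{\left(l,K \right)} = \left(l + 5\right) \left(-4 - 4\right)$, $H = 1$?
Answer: $\frac{675}{46} \approx 14.674$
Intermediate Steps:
$j = 315$
$p{\left(l,K \right)} = -40 - 8 l$ ($p{\left(l,K \right)} = \left(5 + l\right) \left(-8\right) = -40 - 8 l$)
$h = -8$ ($h = 1 \left(-40 - -32\right) = 1 \left(-40 + 32\right) = 1 \left(-8\right) = -8$)
$\frac{360 + j}{h - 6 \left(-1 - 8\right)} = \frac{360 + 315}{-8 - 6 \left(-1 - 8\right)} = \frac{675}{-8 - -54} = \frac{675}{-8 + 54} = \frac{675}{46}$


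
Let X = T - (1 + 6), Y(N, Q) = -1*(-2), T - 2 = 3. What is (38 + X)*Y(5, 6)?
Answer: 72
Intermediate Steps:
T = 5 (T = 2 + 3 = 5)
Y(N, Q) = 2
X = -2 (X = 5 - (1 + 6) = 5 - 1*7 = 5 - 7 = -2)
(38 + X)*Y(5, 6) = (38 - 2)*2 = 36*2 = 72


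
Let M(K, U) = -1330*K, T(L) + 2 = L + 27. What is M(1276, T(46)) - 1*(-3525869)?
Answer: 1828789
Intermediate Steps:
T(L) = 25 + L (T(L) = -2 + (L + 27) = -2 + (27 + L) = 25 + L)
M(1276, T(46)) - 1*(-3525869) = -1330*1276 - 1*(-3525869) = -1697080 + 3525869 = 1828789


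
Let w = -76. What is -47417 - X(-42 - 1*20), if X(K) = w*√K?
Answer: -47417 + 76*I*√62 ≈ -47417.0 + 598.42*I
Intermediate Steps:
X(K) = -76*√K
-47417 - X(-42 - 1*20) = -47417 - (-76)*√(-42 - 1*20) = -47417 - (-76)*√(-42 - 20) = -47417 - (-76)*√(-62) = -47417 - (-76)*I*√62 = -47417 + 76*I*√62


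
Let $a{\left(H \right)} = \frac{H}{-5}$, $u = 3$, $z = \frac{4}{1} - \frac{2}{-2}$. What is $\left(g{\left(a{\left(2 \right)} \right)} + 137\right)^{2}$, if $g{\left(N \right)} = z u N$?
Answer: $17161$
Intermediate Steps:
$z = 5$ ($z = 4 \cdot 1 - -1 = 4 + 1 = 5$)
$a{\left(H \right)} = - \frac{H}{5}$ ($a{\left(H \right)} = H \left(- \frac{1}{5}\right) = - \frac{H}{5}$)
$g{\left(N \right)} = 15 N$ ($g{\left(N \right)} = 5 \cdot 3 N = 15 N$)
$\left(g{\left(a{\left(2 \right)} \right)} + 137\right)^{2} = \left(15 \left(\left(- \frac{1}{5}\right) 2\right) + 137\right)^{2} = \left(15 \left(- \frac{2}{5}\right) + 137\right)^{2} = \left(-6 + 137\right)^{2} = 131^{2} = 17161$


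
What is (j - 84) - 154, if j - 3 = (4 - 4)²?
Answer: -235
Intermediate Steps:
j = 3 (j = 3 + (4 - 4)² = 3 + 0² = 3 + 0 = 3)
(j - 84) - 154 = (3 - 84) - 154 = -81 - 154 = -235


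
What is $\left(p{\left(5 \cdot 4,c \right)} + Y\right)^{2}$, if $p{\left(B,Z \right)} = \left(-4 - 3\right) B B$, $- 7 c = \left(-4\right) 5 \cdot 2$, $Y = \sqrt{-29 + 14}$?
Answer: $\left(2800 - i \sqrt{15}\right)^{2} \approx 7.84 \cdot 10^{6} - 2.169 \cdot 10^{4} i$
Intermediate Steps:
$Y = i \sqrt{15}$ ($Y = \sqrt{-15} = i \sqrt{15} \approx 3.873 i$)
$c = \frac{40}{7}$ ($c = - \frac{\left(-4\right) 5 \cdot 2}{7} = - \frac{\left(-20\right) 2}{7} = \left(- \frac{1}{7}\right) \left(-40\right) = \frac{40}{7} \approx 5.7143$)
$p{\left(B,Z \right)} = - 7 B^{2}$ ($p{\left(B,Z \right)} = - 7 B B = - 7 B^{2}$)
$\left(p{\left(5 \cdot 4,c \right)} + Y\right)^{2} = \left(- 7 \left(5 \cdot 4\right)^{2} + i \sqrt{15}\right)^{2} = \left(- 7 \cdot 20^{2} + i \sqrt{15}\right)^{2} = \left(\left(-7\right) 400 + i \sqrt{15}\right)^{2} = \left(-2800 + i \sqrt{15}\right)^{2}$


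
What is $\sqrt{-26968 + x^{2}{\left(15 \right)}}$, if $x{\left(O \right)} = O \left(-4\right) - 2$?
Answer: $2 i \sqrt{5781} \approx 152.07 i$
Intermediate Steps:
$x{\left(O \right)} = -2 - 4 O$ ($x{\left(O \right)} = - 4 O - 2 = -2 - 4 O$)
$\sqrt{-26968 + x^{2}{\left(15 \right)}} = \sqrt{-26968 + \left(-2 - 60\right)^{2}} = \sqrt{-26968 + \left(-62\right)^{2}} = \sqrt{-26968 + 3844} = \sqrt{-23124} = 2 i \sqrt{5781}$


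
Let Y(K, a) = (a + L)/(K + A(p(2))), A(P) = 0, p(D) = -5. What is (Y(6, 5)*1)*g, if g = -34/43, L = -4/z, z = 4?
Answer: -68/129 ≈ -0.52713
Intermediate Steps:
L = -1 (L = -4/4 = -4*¼ = -1)
g = -34/43 (g = -34*1/43 = -34/43 ≈ -0.79070)
Y(K, a) = (-1 + a)/K (Y(K, a) = (a - 1)/(K + 0) = (-1 + a)/K)
(Y(6, 5)*1)*g = (((-1 + 5)/6)*1)*(-34/43) = (((⅙)*4)*1)*(-34/43) = ((⅔)*1)*(-34/43) = (⅔)*(-34/43) = -68/129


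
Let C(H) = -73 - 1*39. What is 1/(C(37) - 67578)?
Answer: -1/67690 ≈ -1.4773e-5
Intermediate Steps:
C(H) = -112 (C(H) = -73 - 39 = -112)
1/(C(37) - 67578) = 1/(-112 - 67578) = 1/(-67690) = -1/67690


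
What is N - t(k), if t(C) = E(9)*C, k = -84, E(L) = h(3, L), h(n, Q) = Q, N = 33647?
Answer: 34403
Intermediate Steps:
E(L) = L
t(C) = 9*C
N - t(k) = 33647 - 9*(-84) = 33647 - 1*(-756) = 33647 + 756 = 34403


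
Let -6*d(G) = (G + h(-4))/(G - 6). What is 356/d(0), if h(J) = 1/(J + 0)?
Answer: -51264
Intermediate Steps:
h(J) = 1/J
d(G) = -(-1/4 + G)/(6*(-6 + G)) (d(G) = -(G + 1/(-4))/(6*(G - 6)) = -(G - 1/4)/(6*(-6 + G)) = -(-1/4 + G)/(6*(-6 + G)))
356/d(0) = 356/(((1 - 4*0)/(24*(-6 + 0)))) = 356/(((1/24)*(1 + 0)/(-6))) = 356/(((1/24)*(-1/6)*1)) = 356/(-1/144) = 356*(-144) = -51264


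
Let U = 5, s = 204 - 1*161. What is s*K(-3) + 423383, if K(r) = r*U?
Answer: 422738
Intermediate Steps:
s = 43 (s = 204 - 161 = 43)
K(r) = 5*r (K(r) = r*5 = 5*r)
s*K(-3) + 423383 = 43*(5*(-3)) + 423383 = 43*(-15) + 423383 = -645 + 423383 = 422738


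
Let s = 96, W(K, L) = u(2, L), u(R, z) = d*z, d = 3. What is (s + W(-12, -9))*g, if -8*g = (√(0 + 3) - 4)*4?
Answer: 138 - 69*√3/2 ≈ 78.244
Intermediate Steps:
u(R, z) = 3*z
W(K, L) = 3*L
g = 2 - √3/2 (g = -(√(0 + 3) - 4)*4/8 = -(√3 - 4)*4/8 = -(-4 + √3)*4/8 = -(-16 + 4*√3)/8 = 2 - √3/2 ≈ 1.1340)
(s + W(-12, -9))*g = (96 + 3*(-9))*(2 - √3/2) = (96 - 27)*(2 - √3/2) = 69*(2 - √3/2) = 138 - 69*√3/2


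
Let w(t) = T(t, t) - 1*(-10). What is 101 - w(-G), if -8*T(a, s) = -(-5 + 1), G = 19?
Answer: 183/2 ≈ 91.500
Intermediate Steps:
T(a, s) = -½ (T(a, s) = -(-1)*(-5 + 1)/8 = -(-1)*(-4)/8 = -⅛*4 = -½)
w(t) = 19/2 (w(t) = -½ - 1*(-10) = -½ + 10 = 19/2)
101 - w(-G) = 101 - 1*19/2 = 101 - 19/2 = 183/2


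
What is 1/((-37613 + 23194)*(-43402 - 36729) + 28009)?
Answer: 1/1155436898 ≈ 8.6547e-10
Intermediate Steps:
1/((-37613 + 23194)*(-43402 - 36729) + 28009) = 1/(-14419*(-80131) + 28009) = 1/(1155408889 + 28009) = 1/1155436898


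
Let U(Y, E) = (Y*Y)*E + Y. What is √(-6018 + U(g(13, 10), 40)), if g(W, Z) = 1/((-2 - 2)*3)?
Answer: I*√216641/6 ≈ 77.574*I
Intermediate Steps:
g(W, Z) = -1/12 (g(W, Z) = 1/(-4*3) = 1/(-12) = -1/12)
U(Y, E) = Y + E*Y² (U(Y, E) = Y²*E + Y = E*Y² + Y = Y + E*Y²)
√(-6018 + U(g(13, 10), 40)) = √(-6018 - (1 + 40*(-1/12))/12) = √(-6018 - (1 - 10/3)/12) = √(-6018 - 1/12*(-7/3)) = √(-6018 + 7/36) = √(-216641/36) = I*√216641/6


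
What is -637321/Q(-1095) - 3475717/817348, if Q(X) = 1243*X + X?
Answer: -37621778021/9940849095 ≈ -3.7846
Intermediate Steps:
Q(X) = 1244*X
-637321/Q(-1095) - 3475717/817348 = -637321/(1244*(-1095)) - 3475717/817348 = -637321/(-1362180) - 3475717*1/817348 = -637321*(-1/1362180) - 496531/116764 = 637321/1362180 - 496531/116764 = -37621778021/9940849095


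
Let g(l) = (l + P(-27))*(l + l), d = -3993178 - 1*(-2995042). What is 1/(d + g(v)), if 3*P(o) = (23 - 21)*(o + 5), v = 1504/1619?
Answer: -7863483/7849026173480 ≈ -1.0018e-6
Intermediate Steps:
d = -998136 (d = -3993178 + 2995042 = -998136)
v = 1504/1619 (v = 1504*(1/1619) = 1504/1619 ≈ 0.92897)
P(o) = 10/3 + 2*o/3 (P(o) = ((23 - 21)*(o + 5))/3 = (2*(5 + o))/3 = (10 + 2*o)/3 = 10/3 + 2*o/3)
g(l) = 2*l*(-44/3 + l) (g(l) = (l + (10/3 + (2/3)*(-27)))*(l + l) = (l + (10/3 - 18))*(2*l) = (l - 44/3)*(2*l) = (-44/3 + l)*(2*l) = 2*l*(-44/3 + l))
1/(d + g(v)) = 1/(-998136 + (2/3)*(1504/1619)*(-44 + 3*(1504/1619))) = 1/(-998136 + (2/3)*(1504/1619)*(-44 + 4512/1619)) = 1/(-998136 + (2/3)*(1504/1619)*(-66724/1619)) = 1/(-998136 - 200705792/7863483) = 1/(-7849026173480/7863483) = -7863483/7849026173480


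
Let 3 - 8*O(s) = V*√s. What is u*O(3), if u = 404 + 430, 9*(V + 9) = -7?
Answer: 1251/4 + 3058*√3/3 ≈ 2078.3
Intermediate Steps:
V = -88/9 (V = -9 + (⅑)*(-7) = -9 - 7/9 = -88/9 ≈ -9.7778)
u = 834
O(s) = 3/8 + 11*√s/9 (O(s) = 3/8 - (-11)*√s/9 = 3/8 + 11*√s/9)
u*O(3) = 834*(3/8 + 11*√3/9) = 1251/4 + 3058*√3/3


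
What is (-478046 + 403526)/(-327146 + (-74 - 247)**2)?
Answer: 14904/44821 ≈ 0.33252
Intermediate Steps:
(-478046 + 403526)/(-327146 + (-74 - 247)**2) = -74520/(-327146 + (-321)**2) = -74520/(-327146 + 103041) = -74520/(-224105) = -74520*(-1/224105) = 14904/44821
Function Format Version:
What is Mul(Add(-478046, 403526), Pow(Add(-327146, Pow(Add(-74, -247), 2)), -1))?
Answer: Rational(14904, 44821) ≈ 0.33252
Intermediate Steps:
Mul(Add(-478046, 403526), Pow(Add(-327146, Pow(Add(-74, -247), 2)), -1)) = Mul(-74520, Pow(Add(-327146, Pow(-321, 2)), -1)) = Mul(-74520, Pow(Add(-327146, 103041), -1)) = Mul(-74520, Pow(-224105, -1)) = Mul(-74520, Rational(-1, 224105)) = Rational(14904, 44821)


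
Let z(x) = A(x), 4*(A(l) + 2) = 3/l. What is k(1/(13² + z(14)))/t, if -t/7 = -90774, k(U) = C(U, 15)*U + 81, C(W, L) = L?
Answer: 50573/396289026 ≈ 0.00012762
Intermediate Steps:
A(l) = -2 + 3/(4*l) (A(l) = -2 + (3/l)/4 = -2 + 3/(4*l))
z(x) = -2 + 3/(4*x)
k(U) = 81 + 15*U (k(U) = 15*U + 81 = 81 + 15*U)
t = 635418 (t = -7*(-90774) = 635418)
k(1/(13² + z(14)))/t = (81 + 15/(13² + (-2 + (¾)/14)))/635418 = (81 + 15/(169 + (-2 + (¾)*(1/14))))*(1/635418) = (81 + 15/(169 + (-2 + 3/56)))*(1/635418) = (81 + 15/(169 - 109/56))*(1/635418) = (81 + 15/(9355/56))*(1/635418) = (81 + 15*(56/9355))*(1/635418) = (81 + 168/1871)*(1/635418) = (151719/1871)*(1/635418) = 50573/396289026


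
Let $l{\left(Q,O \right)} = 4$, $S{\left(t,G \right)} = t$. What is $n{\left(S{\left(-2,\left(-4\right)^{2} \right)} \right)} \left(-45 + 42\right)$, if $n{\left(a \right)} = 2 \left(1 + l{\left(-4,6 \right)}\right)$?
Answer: $-30$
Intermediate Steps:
$n{\left(a \right)} = 10$ ($n{\left(a \right)} = 2 \left(1 + 4\right) = 2 \cdot 5 = 10$)
$n{\left(S{\left(-2,\left(-4\right)^{2} \right)} \right)} \left(-45 + 42\right) = 10 \left(-45 + 42\right) = 10 \left(-3\right) = -30$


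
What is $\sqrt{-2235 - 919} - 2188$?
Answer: $-2188 + i \sqrt{3154} \approx -2188.0 + 56.16 i$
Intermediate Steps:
$\sqrt{-2235 - 919} - 2188 = \sqrt{-3154} - 2188 = i \sqrt{3154} - 2188 = -2188 + i \sqrt{3154}$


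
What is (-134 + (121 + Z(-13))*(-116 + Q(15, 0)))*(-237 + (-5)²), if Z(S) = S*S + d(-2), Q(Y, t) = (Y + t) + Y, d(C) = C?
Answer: 5279224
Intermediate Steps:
Q(Y, t) = t + 2*Y
Z(S) = -2 + S² (Z(S) = S*S - 2 = S² - 2 = -2 + S²)
(-134 + (121 + Z(-13))*(-116 + Q(15, 0)))*(-237 + (-5)²) = (-134 + (121 + (-2 + (-13)²))*(-116 + (0 + 2*15)))*(-237 + (-5)²) = (-134 + (121 + (-2 + 169))*(-116 + (0 + 30)))*(-237 + 25) = (-134 + (121 + 167)*(-116 + 30))*(-212) = (-134 + 288*(-86))*(-212) = (-134 - 24768)*(-212) = -24902*(-212) = 5279224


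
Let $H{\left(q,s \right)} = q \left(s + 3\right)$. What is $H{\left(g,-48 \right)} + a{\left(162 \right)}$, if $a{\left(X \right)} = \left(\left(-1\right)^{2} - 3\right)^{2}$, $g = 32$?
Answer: $-1436$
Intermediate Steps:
$H{\left(q,s \right)} = q \left(3 + s\right)$
$a{\left(X \right)} = 4$ ($a{\left(X \right)} = \left(1 - 3\right)^{2} = \left(-2\right)^{2} = 4$)
$H{\left(g,-48 \right)} + a{\left(162 \right)} = 32 \left(3 - 48\right) + 4 = 32 \left(-45\right) + 4 = -1440 + 4 = -1436$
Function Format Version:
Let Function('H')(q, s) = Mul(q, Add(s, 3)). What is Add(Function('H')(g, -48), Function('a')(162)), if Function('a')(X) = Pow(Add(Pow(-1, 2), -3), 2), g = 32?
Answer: -1436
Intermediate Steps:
Function('H')(q, s) = Mul(q, Add(3, s))
Function('a')(X) = 4 (Function('a')(X) = Pow(Add(1, -3), 2) = Pow(-2, 2) = 4)
Add(Function('H')(g, -48), Function('a')(162)) = Add(Mul(32, Add(3, -48)), 4) = Add(Mul(32, -45), 4) = Add(-1440, 4) = -1436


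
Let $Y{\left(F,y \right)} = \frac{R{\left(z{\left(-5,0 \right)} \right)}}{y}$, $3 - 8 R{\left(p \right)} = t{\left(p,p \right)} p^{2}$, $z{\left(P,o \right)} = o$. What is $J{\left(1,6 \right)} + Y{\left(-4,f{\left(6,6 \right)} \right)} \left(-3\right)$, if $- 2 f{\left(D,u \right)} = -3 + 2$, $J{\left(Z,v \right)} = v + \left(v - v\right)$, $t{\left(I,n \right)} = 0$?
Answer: $\frac{15}{4} \approx 3.75$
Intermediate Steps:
$J{\left(Z,v \right)} = v$ ($J{\left(Z,v \right)} = v + 0 = v$)
$f{\left(D,u \right)} = \frac{1}{2}$ ($f{\left(D,u \right)} = - \frac{-3 + 2}{2} = \left(- \frac{1}{2}\right) \left(-1\right) = \frac{1}{2}$)
$R{\left(p \right)} = \frac{3}{8}$ ($R{\left(p \right)} = \frac{3}{8} - \frac{0 p^{2}}{8} = \frac{3}{8} - 0 = \frac{3}{8} + 0 = \frac{3}{8}$)
$Y{\left(F,y \right)} = \frac{3}{8 y}$
$J{\left(1,6 \right)} + Y{\left(-4,f{\left(6,6 \right)} \right)} \left(-3\right) = 6 + \frac{3 \frac{1}{\frac{1}{2}}}{8} \left(-3\right) = 6 + \frac{3}{8} \cdot 2 \left(-3\right) = 6 + \frac{3}{4} \left(-3\right) = 6 - \frac{9}{4} = \frac{15}{4}$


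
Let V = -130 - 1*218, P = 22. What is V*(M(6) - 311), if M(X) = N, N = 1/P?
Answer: 1190334/11 ≈ 1.0821e+5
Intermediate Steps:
V = -348 (V = -130 - 218 = -348)
N = 1/22 ≈ 0.045455
M(X) = 1/22
V*(M(6) - 311) = -348*(1/22 - 311) = -348*(-6841/22) = 1190334/11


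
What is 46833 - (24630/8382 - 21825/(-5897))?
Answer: 385760662087/8238109 ≈ 46826.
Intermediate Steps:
46833 - (24630/8382 - 21825/(-5897)) = 46833 - (24630*(1/8382) - 21825*(-1/5897)) = 46833 - (4105/1397 + 21825/5897) = 46833 - 1*54696710/8238109 = 46833 - 54696710/8238109 = 385760662087/8238109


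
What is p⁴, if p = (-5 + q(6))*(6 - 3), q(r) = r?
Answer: 81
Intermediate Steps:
p = 3 (p = (-5 + 6)*(6 - 3) = 1*3 = 3)
p⁴ = 3⁴ = 81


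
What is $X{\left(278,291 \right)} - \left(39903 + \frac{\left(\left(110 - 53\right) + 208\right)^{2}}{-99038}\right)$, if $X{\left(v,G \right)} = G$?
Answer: $- \frac{3923023031}{99038} \approx -39611.0$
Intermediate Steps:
$X{\left(278,291 \right)} - \left(39903 + \frac{\left(\left(110 - 53\right) + 208\right)^{2}}{-99038}\right) = 291 - \left(39903 + \frac{\left(\left(110 - 53\right) + 208\right)^{2}}{-99038}\right) = 291 - \left(39903 + \left(\left(110 - 53\right) + 208\right)^{2} \left(- \frac{1}{99038}\right)\right) = 291 - \left(39903 + \left(57 + 208\right)^{2} \left(- \frac{1}{99038}\right)\right) = 291 - \left(39903 + 265^{2} \left(- \frac{1}{99038}\right)\right) = 291 - \left(39903 + 70225 \left(- \frac{1}{99038}\right)\right) = 291 - \left(39903 - \frac{70225}{99038}\right) = 291 - \frac{3951843089}{99038} = - \frac{3923023031}{99038}$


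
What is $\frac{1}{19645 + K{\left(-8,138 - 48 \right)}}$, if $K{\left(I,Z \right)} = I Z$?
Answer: $\frac{1}{18925} \approx 5.284 \cdot 10^{-5}$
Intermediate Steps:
$\frac{1}{19645 + K{\left(-8,138 - 48 \right)}} = \frac{1}{19645 - 8 \left(138 - 48\right)} = \frac{1}{19645 - 720} = \frac{1}{18925}$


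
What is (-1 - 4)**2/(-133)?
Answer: -25/133 ≈ -0.18797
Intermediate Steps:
(-1 - 4)**2/(-133) = (-5)**2*(-1/133) = 25*(-1/133) = -25/133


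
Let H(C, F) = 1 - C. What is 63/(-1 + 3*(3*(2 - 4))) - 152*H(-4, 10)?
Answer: -14503/19 ≈ -763.32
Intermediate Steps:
63/(-1 + 3*(3*(2 - 4))) - 152*H(-4, 10) = 63/(-1 + 3*(3*(2 - 4))) - 152*(1 - 1*(-4)) = 63/(-1 + 3*(3*(-2))) - 152*(1 + 4) = 63/(-1 + 3*(-6)) - 152*5 = 63/(-1 - 18) - 760 = 63/(-19) - 760 = 63*(-1/19) - 760 = -63/19 - 760 = -14503/19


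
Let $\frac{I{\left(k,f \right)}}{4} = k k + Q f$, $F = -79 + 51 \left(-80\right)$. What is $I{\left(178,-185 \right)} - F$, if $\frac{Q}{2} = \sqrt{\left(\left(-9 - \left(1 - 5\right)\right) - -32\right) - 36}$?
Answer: $130895 - 4440 i \approx 1.309 \cdot 10^{5} - 4440.0 i$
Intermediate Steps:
$F = -4159$ ($F = -79 - 4080 = -4159$)
$Q = 6 i$ ($Q = 2 \sqrt{\left(\left(-9 - \left(1 - 5\right)\right) - -32\right) - 36} = 2 \sqrt{\left(\left(-9 - \left(1 - 5\right)\right) + 32\right) - 36} = 2 \sqrt{\left(\left(-9 - -4\right) + 32\right) - 36} = 2 \sqrt{\left(\left(-9 + 4\right) + 32\right) - 36} = 2 \sqrt{\left(-5 + 32\right) - 36} = 2 \sqrt{27 - 36} = 2 \sqrt{-9} = 2 \cdot 3 i = 6 i \approx 6.0 i$)
$I{\left(k,f \right)} = 4 k^{2} + 24 i f$ ($I{\left(k,f \right)} = 4 \left(k k + 6 i f\right) = 4 \left(k^{2} + 6 i f\right) = 4 k^{2} + 24 i f$)
$I{\left(178,-185 \right)} - F = \left(4 \cdot 178^{2} + 24 i \left(-185\right)\right) - -4159 = \left(4 \cdot 31684 - 4440 i\right) + 4159 = \left(126736 - 4440 i\right) + 4159 = 130895 - 4440 i$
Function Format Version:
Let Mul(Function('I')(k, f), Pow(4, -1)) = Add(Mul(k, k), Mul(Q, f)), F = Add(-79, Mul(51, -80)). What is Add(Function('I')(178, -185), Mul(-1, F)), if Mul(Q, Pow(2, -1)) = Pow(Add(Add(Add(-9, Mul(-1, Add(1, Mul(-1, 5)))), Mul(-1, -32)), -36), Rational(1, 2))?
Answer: Add(130895, Mul(-4440, I)) ≈ Add(1.3090e+5, Mul(-4440.0, I))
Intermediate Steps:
F = -4159 (F = Add(-79, -4080) = -4159)
Q = Mul(6, I) (Q = Mul(2, Pow(Add(Add(Add(-9, Mul(-1, Add(1, Mul(-1, 5)))), Mul(-1, -32)), -36), Rational(1, 2))) = Mul(2, Pow(Add(Add(Add(-9, Mul(-1, Add(1, -5))), 32), -36), Rational(1, 2))) = Mul(2, Pow(Add(Add(Add(-9, Mul(-1, -4)), 32), -36), Rational(1, 2))) = Mul(2, Pow(Add(Add(Add(-9, 4), 32), -36), Rational(1, 2))) = Mul(2, Pow(Add(Add(-5, 32), -36), Rational(1, 2))) = Mul(2, Pow(Add(27, -36), Rational(1, 2))) = Mul(2, Pow(-9, Rational(1, 2))) = Mul(2, Mul(3, I)) = Mul(6, I) ≈ Mul(6.0000, I))
Function('I')(k, f) = Add(Mul(4, Pow(k, 2)), Mul(24, I, f)) (Function('I')(k, f) = Mul(4, Add(Mul(k, k), Mul(Mul(6, I), f))) = Mul(4, Add(Pow(k, 2), Mul(6, I, f))) = Add(Mul(4, Pow(k, 2)), Mul(24, I, f)))
Add(Function('I')(178, -185), Mul(-1, F)) = Add(Add(Mul(4, Pow(178, 2)), Mul(24, I, -185)), Mul(-1, -4159)) = Add(Add(Mul(4, 31684), Mul(-4440, I)), 4159) = Add(Add(126736, Mul(-4440, I)), 4159) = Add(130895, Mul(-4440, I))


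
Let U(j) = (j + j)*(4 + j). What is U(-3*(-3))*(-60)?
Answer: -14040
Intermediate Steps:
U(j) = 2*j*(4 + j) (U(j) = (2*j)*(4 + j) = 2*j*(4 + j))
U(-3*(-3))*(-60) = (2*(-3*(-3))*(4 - 3*(-3)))*(-60) = (2*9*(4 + 9))*(-60) = (2*9*13)*(-60) = 234*(-60) = -14040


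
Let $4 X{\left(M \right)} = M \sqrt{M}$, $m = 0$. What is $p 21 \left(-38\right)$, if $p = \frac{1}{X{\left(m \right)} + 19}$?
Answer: $-42$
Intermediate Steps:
$X{\left(M \right)} = \frac{M^{\frac{3}{2}}}{4}$ ($X{\left(M \right)} = \frac{M \sqrt{M}}{4} = \frac{M^{\frac{3}{2}}}{4}$)
$p = \frac{1}{19}$ ($p = \frac{1}{\frac{0^{\frac{3}{2}}}{4} + 19} = \frac{1}{\frac{1}{4} \cdot 0 + 19} = \frac{1}{0 + 19} = \frac{1}{19} \approx 0.052632$)
$p 21 \left(-38\right) = \frac{1}{19} \cdot 21 \left(-38\right) = \frac{21}{19} \left(-38\right) = -42$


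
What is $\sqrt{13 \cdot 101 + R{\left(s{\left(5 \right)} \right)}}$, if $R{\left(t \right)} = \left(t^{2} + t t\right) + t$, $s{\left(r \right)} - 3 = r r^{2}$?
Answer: $3 \sqrt{3801} \approx 184.96$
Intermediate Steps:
$s{\left(r \right)} = 3 + r^{3}$ ($s{\left(r \right)} = 3 + r r^{2} = 3 + r^{3}$)
$R{\left(t \right)} = t + 2 t^{2}$ ($R{\left(t \right)} = \left(t^{2} + t^{2}\right) + t = 2 t^{2} + t = t + 2 t^{2}$)
$\sqrt{13 \cdot 101 + R{\left(s{\left(5 \right)} \right)}} = \sqrt{13 \cdot 101 + \left(3 + 5^{3}\right) \left(1 + 2 \left(3 + 5^{3}\right)\right)} = \sqrt{1313 + \left(3 + 125\right) \left(1 + 2 \left(3 + 125\right)\right)} = \sqrt{1313 + 128 \left(1 + 2 \cdot 128\right)} = \sqrt{1313 + 128 \left(1 + 256\right)} = \sqrt{1313 + 128 \cdot 257} = \sqrt{1313 + 32896} = \sqrt{34209} = 3 \sqrt{3801}$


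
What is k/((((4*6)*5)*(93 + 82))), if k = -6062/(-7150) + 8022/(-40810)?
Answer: 5609/180862500 ≈ 3.1013e-5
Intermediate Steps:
k = 11218/17225 (k = -6062*(-1/7150) + 8022*(-1/40810) = 3031/3575 - 573/2915 = 11218/17225 ≈ 0.65126)
k/((((4*6)*5)*(93 + 82))) = 11218/(17225*((((4*6)*5)*(93 + 82)))) = 11218/(17225*(((24*5)*175))) = 11218/(17225*((120*175))) = (11218/17225)/21000 = (11218/17225)*(1/21000) = 5609/180862500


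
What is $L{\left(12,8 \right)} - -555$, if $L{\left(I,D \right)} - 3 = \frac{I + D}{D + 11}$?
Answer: $\frac{10622}{19} \approx 559.05$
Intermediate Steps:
$L{\left(I,D \right)} = 3 + \frac{D + I}{11 + D}$ ($L{\left(I,D \right)} = 3 + \frac{I + D}{D + 11} = 3 + \frac{D + I}{11 + D}$)
$L{\left(12,8 \right)} - -555 = \frac{33 + 12 + 4 \cdot 8}{11 + 8} - -555 = \frac{33 + 12 + 32}{19} + 555 = \frac{1}{19} \cdot 77 + 555 = \frac{77}{19} + 555 = \frac{10622}{19}$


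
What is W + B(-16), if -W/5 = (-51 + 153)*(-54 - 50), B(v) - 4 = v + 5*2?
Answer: 53038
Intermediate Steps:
B(v) = 14 + v (B(v) = 4 + (v + 5*2) = 4 + (v + 10) = 4 + (10 + v) = 14 + v)
W = 53040 (W = -5*(-51 + 153)*(-54 - 50) = -510*(-104) = -5*(-10608) = 53040)
W + B(-16) = 53040 + (14 - 16) = 53040 - 2 = 53038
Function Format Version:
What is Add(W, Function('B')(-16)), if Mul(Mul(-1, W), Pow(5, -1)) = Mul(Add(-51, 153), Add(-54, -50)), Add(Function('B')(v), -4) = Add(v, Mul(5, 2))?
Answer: 53038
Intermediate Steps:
Function('B')(v) = Add(14, v) (Function('B')(v) = Add(4, Add(v, Mul(5, 2))) = Add(4, Add(v, 10)) = Add(4, Add(10, v)) = Add(14, v))
W = 53040 (W = Mul(-5, Mul(Add(-51, 153), Add(-54, -50))) = Mul(-5, Mul(102, -104)) = Mul(-5, -10608) = 53040)
Add(W, Function('B')(-16)) = Add(53040, Add(14, -16)) = Add(53040, -2) = 53038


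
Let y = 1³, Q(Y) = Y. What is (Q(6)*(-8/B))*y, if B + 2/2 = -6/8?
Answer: 192/7 ≈ 27.429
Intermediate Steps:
y = 1
B = -7/4 (B = -1 - 6/8 = -1 - 6*⅛ = -1 - ¾ = -7/4 ≈ -1.7500)
(Q(6)*(-8/B))*y = (6*(-8/(-7/4)))*1 = (6*(-8*(-4/7)))*1 = (6*(32/7))*1 = (192/7)*1 = 192/7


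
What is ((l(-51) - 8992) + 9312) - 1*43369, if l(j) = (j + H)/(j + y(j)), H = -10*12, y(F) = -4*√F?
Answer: 4*(-43049*√51 + 548832*I)/(-51*I + 4*√51) ≈ -43046.0 - 1.4295*I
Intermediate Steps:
H = -120
l(j) = (-120 + j)/(j - 4*√j) (l(j) = (j - 120)/(j - 4*√j) = (-120 + j)/(j - 4*√j))
((l(-51) - 8992) + 9312) - 1*43369 = (((120 - 1*(-51))/(-1*(-51) + 4*√(-51)) - 8992) + 9312) - 1*43369 = (((120 + 51)/(51 + 4*(I*√51)) - 8992) + 9312) - 43369 = ((171/(51 + 4*I*√51) - 8992) + 9312) - 43369 = ((-8992 + 171/(51 + 4*I*√51)) + 9312) - 43369 = (320 + 171/(51 + 4*I*√51)) - 43369 = -43049 + 171/(51 + 4*I*√51)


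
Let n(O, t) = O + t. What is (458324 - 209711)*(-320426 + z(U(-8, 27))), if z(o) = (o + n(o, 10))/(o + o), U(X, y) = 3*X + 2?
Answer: -1752561294615/22 ≈ -7.9662e+10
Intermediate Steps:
U(X, y) = 2 + 3*X
z(o) = (10 + 2*o)/(2*o) (z(o) = (o + (o + 10))/(o + o) = (o + (10 + o))/((2*o)) = (10 + 2*o)*(1/(2*o)) = (10 + 2*o)/(2*o))
(458324 - 209711)*(-320426 + z(U(-8, 27))) = (458324 - 209711)*(-320426 + (5 + (2 + 3*(-8)))/(2 + 3*(-8))) = 248613*(-320426 + (5 + (2 - 24))/(2 - 24)) = 248613*(-320426 + (5 - 22)/(-22)) = 248613*(-320426 - 1/22*(-17)) = 248613*(-320426 + 17/22) = 248613*(-7049355/22) = -1752561294615/22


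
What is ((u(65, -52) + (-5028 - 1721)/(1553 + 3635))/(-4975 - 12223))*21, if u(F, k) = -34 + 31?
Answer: 468573/89223224 ≈ 0.0052517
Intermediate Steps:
u(F, k) = -3
((u(65, -52) + (-5028 - 1721)/(1553 + 3635))/(-4975 - 12223))*21 = ((-3 + (-5028 - 1721)/(1553 + 3635))/(-4975 - 12223))*21 = ((-3 - 6749/5188)/(-17198))*21 = ((-3 - 6749*1/5188)*(-1/17198))*21 = ((-3 - 6749/5188)*(-1/17198))*21 = -22313/5188*(-1/17198)*21 = (22313/89223224)*21 = 468573/89223224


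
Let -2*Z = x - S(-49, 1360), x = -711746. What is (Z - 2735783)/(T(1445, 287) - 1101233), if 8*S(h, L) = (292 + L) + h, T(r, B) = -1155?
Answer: 38076957/17638208 ≈ 2.1588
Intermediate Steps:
S(h, L) = 73/2 + L/8 + h/8 (S(h, L) = ((292 + L) + h)/8 = (292 + L + h)/8 = 73/2 + L/8 + h/8)
Z = 5695571/16 (Z = -(-711746 - (73/2 + (⅛)*1360 + (⅛)*(-49)))/2 = -(-711746 - (73/2 + 170 - 49/8))/2 = -(-711746 - 1*1603/8)/2 = -(-711746 - 1603/8)/2 = -½*(-5695571/8) = 5695571/16 ≈ 3.5597e+5)
(Z - 2735783)/(T(1445, 287) - 1101233) = (5695571/16 - 2735783)/(-1155 - 1101233) = -38076957/16/(-1102388) = -38076957/16*(-1/1102388) = 38076957/17638208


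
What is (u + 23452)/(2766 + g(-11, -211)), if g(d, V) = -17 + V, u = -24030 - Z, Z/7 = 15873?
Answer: -111689/2538 ≈ -44.007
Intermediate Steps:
Z = 111111 (Z = 7*15873 = 111111)
u = -135141 (u = -24030 - 1*111111 = -24030 - 111111 = -135141)
(u + 23452)/(2766 + g(-11, -211)) = (-135141 + 23452)/(2766 + (-17 - 211)) = -111689/(2766 - 228) = -111689/2538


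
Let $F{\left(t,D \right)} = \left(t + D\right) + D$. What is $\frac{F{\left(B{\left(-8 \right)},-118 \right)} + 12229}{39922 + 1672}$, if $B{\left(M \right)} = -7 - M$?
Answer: $\frac{5997}{20797} \approx 0.28836$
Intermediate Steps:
$F{\left(t,D \right)} = t + 2 D$ ($F{\left(t,D \right)} = \left(D + t\right) + D = t + 2 D$)
$\frac{F{\left(B{\left(-8 \right)},-118 \right)} + 12229}{39922 + 1672} = \frac{\left(\left(-7 - -8\right) + 2 \left(-118\right)\right) + 12229}{39922 + 1672} = \frac{\left(\left(-7 + 8\right) - 236\right) + 12229}{41594} = \left(\left(1 - 236\right) + 12229\right) \frac{1}{41594} = \left(-235 + 12229\right) \frac{1}{41594} = 11994 \cdot \frac{1}{41594} = \frac{5997}{20797}$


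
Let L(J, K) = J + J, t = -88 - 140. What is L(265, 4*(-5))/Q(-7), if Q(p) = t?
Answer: -265/114 ≈ -2.3246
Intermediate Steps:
t = -228
Q(p) = -228
L(J, K) = 2*J
L(265, 4*(-5))/Q(-7) = (2*265)/(-228) = 530*(-1/228) = -265/114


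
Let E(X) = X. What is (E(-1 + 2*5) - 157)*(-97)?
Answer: 14356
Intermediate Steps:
(E(-1 + 2*5) - 157)*(-97) = ((-1 + 2*5) - 157)*(-97) = ((-1 + 10) - 157)*(-97) = (9 - 157)*(-97) = -148*(-97) = 14356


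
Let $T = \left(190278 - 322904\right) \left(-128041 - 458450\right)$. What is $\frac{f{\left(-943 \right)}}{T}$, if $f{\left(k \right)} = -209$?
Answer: $- \frac{209}{77783955366} \approx -2.6869 \cdot 10^{-9}$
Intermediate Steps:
$T = 77783955366$ ($T = \left(-132626\right) \left(-586491\right) = 77783955366$)
$\frac{f{\left(-943 \right)}}{T} = - \frac{209}{77783955366}$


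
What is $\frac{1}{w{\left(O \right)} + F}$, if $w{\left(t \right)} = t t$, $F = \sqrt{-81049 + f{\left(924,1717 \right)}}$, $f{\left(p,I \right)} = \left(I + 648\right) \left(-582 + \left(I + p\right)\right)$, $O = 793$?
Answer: $\frac{628849}{395446276315} - \frac{3 \sqrt{532054}}{395446276315} \approx 1.5847 \cdot 10^{-6}$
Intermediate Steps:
$f{\left(p,I \right)} = \left(648 + I\right) \left(-582 + I + p\right)$
$F = 3 \sqrt{532054}$ ($F = \sqrt{-81049 + \left(-377136 + 1717^{2} + 66 \cdot 1717 + 648 \cdot 924 + 1717 \cdot 924\right)} = \sqrt{-81049 + \left(-377136 + 2948089 + 113322 + 598752 + 1586508\right)} = \sqrt{-81049 + 4869535} = \sqrt{4788486} = 3 \sqrt{532054} \approx 2188.3$)
$w{\left(t \right)} = t^{2}$
$\frac{1}{w{\left(O \right)} + F} = \frac{1}{793^{2} + 3 \sqrt{532054}} = \frac{1}{628849 + 3 \sqrt{532054}}$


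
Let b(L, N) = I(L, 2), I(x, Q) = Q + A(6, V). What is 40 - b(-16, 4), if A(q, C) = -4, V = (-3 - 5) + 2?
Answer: 42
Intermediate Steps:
V = -6 (V = -8 + 2 = -6)
I(x, Q) = -4 + Q (I(x, Q) = Q - 4 = -4 + Q)
b(L, N) = -2 (b(L, N) = -4 + 2 = -2)
40 - b(-16, 4) = 40 - 1*(-2) = 40 + 2 = 42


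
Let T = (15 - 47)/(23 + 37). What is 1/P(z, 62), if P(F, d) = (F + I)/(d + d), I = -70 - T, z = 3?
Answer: -1860/997 ≈ -1.8656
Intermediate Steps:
T = -8/15 (T = -32/60 = -32*1/60 = -8/15 ≈ -0.53333)
I = -1042/15 (I = -70 - 1*(-8/15) = -70 + 8/15 = -1042/15 ≈ -69.467)
P(F, d) = (-1042/15 + F)/(2*d) (P(F, d) = (F - 1042/15)/(d + d) = (-1042/15 + F)/((2*d)) = (-1042/15 + F)*(1/(2*d)) = (-1042/15 + F)/(2*d))
1/P(z, 62) = 1/((1/30)*(-1042 + 15*3)/62) = 1/((1/30)*(1/62)*(-1042 + 45)) = 1/((1/30)*(1/62)*(-997)) = 1/(-997/1860) = -1860/997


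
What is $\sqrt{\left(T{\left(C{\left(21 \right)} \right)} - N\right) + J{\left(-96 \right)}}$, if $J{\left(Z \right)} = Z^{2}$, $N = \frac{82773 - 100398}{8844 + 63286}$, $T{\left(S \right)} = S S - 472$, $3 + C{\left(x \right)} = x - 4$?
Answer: $\frac{\sqrt{1860549567090}}{14426} \approx 94.553$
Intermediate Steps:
$C{\left(x \right)} = -7 + x$ ($C{\left(x \right)} = -3 + \left(x - 4\right) = -3 + \left(-4 + x\right) = -7 + x$)
$T{\left(S \right)} = -472 + S^{2}$ ($T{\left(S \right)} = S^{2} - 472 = -472 + S^{2}$)
$N = - \frac{3525}{14426}$ ($N = - \frac{17625}{72130} = \left(-17625\right) \frac{1}{72130} = - \frac{3525}{14426} \approx -0.24435$)
$\sqrt{\left(T{\left(C{\left(21 \right)} \right)} - N\right) + J{\left(-96 \right)}} = \sqrt{\left(\left(-472 + \left(-7 + 21\right)^{2}\right) - - \frac{3525}{14426}\right) + \left(-96\right)^{2}} = \sqrt{\left(\left(-472 + 14^{2}\right) + \frac{3525}{14426}\right) + 9216} = \sqrt{\left(\left(-472 + 196\right) + \frac{3525}{14426}\right) + 9216} = \sqrt{\left(-276 + \frac{3525}{14426}\right) + 9216} = \sqrt{- \frac{3978051}{14426} + 9216} = \sqrt{\frac{128971965}{14426}} = \frac{\sqrt{1860549567090}}{14426}$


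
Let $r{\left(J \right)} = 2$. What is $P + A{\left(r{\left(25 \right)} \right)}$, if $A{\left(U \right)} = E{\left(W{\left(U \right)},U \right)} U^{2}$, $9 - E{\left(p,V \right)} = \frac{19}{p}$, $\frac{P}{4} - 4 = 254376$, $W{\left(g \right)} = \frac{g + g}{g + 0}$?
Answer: $1017518$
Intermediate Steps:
$W{\left(g \right)} = 2$ ($W{\left(g \right)} = \frac{2 g}{g} = 2$)
$P = 1017520$ ($P = 16 + 4 \cdot 254376 = 16 + 1017504 = 1017520$)
$E{\left(p,V \right)} = 9 - \frac{19}{p}$
$A{\left(U \right)} = - \frac{U^{2}}{2}$ ($A{\left(U \right)} = \left(9 - \frac{19}{2}\right) U^{2} = - \frac{U^{2}}{2}$)
$P + A{\left(r{\left(25 \right)} \right)} = 1017520 - \frac{2^{2}}{2} = 1017520 - 2 = 1017518$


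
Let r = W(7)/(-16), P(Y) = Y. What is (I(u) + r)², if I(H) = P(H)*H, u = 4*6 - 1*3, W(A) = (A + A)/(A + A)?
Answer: 49773025/256 ≈ 1.9443e+5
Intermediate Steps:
W(A) = 1 (W(A) = (2*A)/((2*A)) = (2*A)*(1/(2*A)) = 1)
r = -1/16 (r = 1/(-16) = 1*(-1/16) = -1/16 ≈ -0.062500)
u = 21 (u = 24 - 3 = 21)
I(H) = H² (I(H) = H*H = H²)
(I(u) + r)² = (21² - 1/16)² = (441 - 1/16)² = (7055/16)² = 49773025/256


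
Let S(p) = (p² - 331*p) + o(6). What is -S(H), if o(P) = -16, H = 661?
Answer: -218114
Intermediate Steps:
S(p) = -16 + p² - 331*p (S(p) = (p² - 331*p) - 16 = -16 + p² - 331*p)
-S(H) = -(-16 + 661² - 331*661) = -(-16 + 436921 - 218791) = -1*218114 = -218114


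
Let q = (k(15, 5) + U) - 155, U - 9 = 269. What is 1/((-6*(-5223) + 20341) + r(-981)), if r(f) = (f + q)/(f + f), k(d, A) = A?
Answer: 1962/101395051 ≈ 1.9350e-5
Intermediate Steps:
U = 278 (U = 9 + 269 = 278)
q = 128 (q = (5 + 278) - 155 = 283 - 155 = 128)
r(f) = (128 + f)/(2*f) (r(f) = (f + 128)/(f + f) = (128 + f)/((2*f)) = (128 + f)*(1/(2*f)) = (128 + f)/(2*f))
1/((-6*(-5223) + 20341) + r(-981)) = 1/((-6*(-5223) + 20341) + (½)*(128 - 981)/(-981)) = 1/((31338 + 20341) + (½)*(-1/981)*(-853)) = 1/(51679 + 853/1962) = 1/(101395051/1962) = 1962/101395051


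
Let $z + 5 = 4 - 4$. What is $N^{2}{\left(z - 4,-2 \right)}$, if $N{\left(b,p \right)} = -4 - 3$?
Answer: $49$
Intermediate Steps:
$z = -5$ ($z = -5 + \left(4 - 4\right) = -5 + 0 = -5$)
$N{\left(b,p \right)} = -7$ ($N{\left(b,p \right)} = -4 - 3 = -7$)
$N^{2}{\left(z - 4,-2 \right)} = \left(-7\right)^{2} = 49$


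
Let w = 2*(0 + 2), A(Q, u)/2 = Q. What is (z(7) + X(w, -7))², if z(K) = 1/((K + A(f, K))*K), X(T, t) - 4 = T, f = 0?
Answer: 154449/2401 ≈ 64.327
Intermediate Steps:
A(Q, u) = 2*Q
w = 4 (w = 2*2 = 4)
X(T, t) = 4 + T
z(K) = K⁻² (z(K) = 1/((K + 2*0)*K) = 1/((K + 0)*K) = 1/(K*K) = K⁻²)
(z(7) + X(w, -7))² = (7⁻² + (4 + 4))² = (1/49 + 8)² = (393/49)² = 154449/2401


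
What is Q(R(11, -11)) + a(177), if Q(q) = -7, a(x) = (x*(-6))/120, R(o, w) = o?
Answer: -317/20 ≈ -15.850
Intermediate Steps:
a(x) = -x/20 (a(x) = -6*x*(1/120) = -x/20)
Q(R(11, -11)) + a(177) = -7 - 1/20*177 = -7 - 177/20 = -317/20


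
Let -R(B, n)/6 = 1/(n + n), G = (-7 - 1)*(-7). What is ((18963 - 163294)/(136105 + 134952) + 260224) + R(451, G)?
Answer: 3949981163301/15179192 ≈ 2.6022e+5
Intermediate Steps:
G = 56 (G = -8*(-7) = 56)
R(B, n) = -3/n (R(B, n) = -6/(n + n) = -6*1/(2*n) = -3/n)
((18963 - 163294)/(136105 + 134952) + 260224) + R(451, G) = ((18963 - 163294)/(136105 + 134952) + 260224) - 3/56 = (-144331/271057 + 260224) - 3*1/56 = (-144331*1/271057 + 260224) - 3/56 = (-144331/271057 + 260224) - 3/56 = 70535392437/271057 - 3/56 = 3949981163301/15179192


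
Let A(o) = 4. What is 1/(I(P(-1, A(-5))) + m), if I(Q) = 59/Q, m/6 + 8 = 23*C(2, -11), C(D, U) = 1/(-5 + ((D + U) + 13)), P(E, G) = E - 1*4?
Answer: -5/989 ≈ -0.0050556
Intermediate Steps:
P(E, G) = -4 + E (P(E, G) = E - 4 = -4 + E)
C(D, U) = 1/(8 + D + U) (C(D, U) = 1/(-5 + (13 + D + U)) = 1/(8 + D + U))
m = -186 (m = -48 + 6*(23/(8 + 2 - 11)) = -48 + 6*(23/(-1)) = -48 + 6*(23*(-1)) = -48 + 6*(-23) = -48 - 138 = -186)
1/(I(P(-1, A(-5))) + m) = 1/(59/(-4 - 1) - 186) = 1/(59/(-5) - 186) = 1/(59*(-1/5) - 186) = 1/(-59/5 - 186) = 1/(-989/5) = -5/989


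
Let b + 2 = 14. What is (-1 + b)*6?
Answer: 66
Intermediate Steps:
b = 12 (b = -2 + 14 = 12)
(-1 + b)*6 = (-1 + 12)*6 = 11*6 = 66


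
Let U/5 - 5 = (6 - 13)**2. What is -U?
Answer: -270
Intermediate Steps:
U = 270 (U = 25 + 5*(6 - 13)**2 = 25 + 5*(-7)**2 = 25 + 5*49 = 25 + 245 = 270)
-U = -1*270 = -270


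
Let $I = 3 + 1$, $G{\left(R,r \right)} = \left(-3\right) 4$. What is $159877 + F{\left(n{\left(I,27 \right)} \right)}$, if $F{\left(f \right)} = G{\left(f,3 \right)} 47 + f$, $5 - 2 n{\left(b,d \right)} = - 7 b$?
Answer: $\frac{318659}{2} \approx 1.5933 \cdot 10^{5}$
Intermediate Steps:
$G{\left(R,r \right)} = -12$
$I = 4$
$n{\left(b,d \right)} = \frac{5}{2} + \frac{7 b}{2}$ ($n{\left(b,d \right)} = \frac{5}{2} - \frac{\left(-7\right) b}{2} = \frac{5}{2} + \frac{7 b}{2}$)
$F{\left(f \right)} = -564 + f$ ($F{\left(f \right)} = \left(-12\right) 47 + f = -564 + f$)
$159877 + F{\left(n{\left(I,27 \right)} \right)} = 159877 + \left(-564 + \left(\frac{5}{2} + \frac{7}{2} \cdot 4\right)\right) = 159877 + \left(-564 + \left(\frac{5}{2} + 14\right)\right) = 159877 + \left(-564 + \frac{33}{2}\right) = 159877 - \frac{1095}{2} = \frac{318659}{2}$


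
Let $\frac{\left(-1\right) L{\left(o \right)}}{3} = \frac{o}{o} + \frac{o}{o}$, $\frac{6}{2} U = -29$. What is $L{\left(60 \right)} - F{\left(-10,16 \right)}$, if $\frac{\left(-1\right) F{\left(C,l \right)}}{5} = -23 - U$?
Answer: $- \frac{218}{3} \approx -72.667$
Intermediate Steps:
$U = - \frac{29}{3}$ ($U = \frac{1}{3} \left(-29\right) = - \frac{29}{3} \approx -9.6667$)
$L{\left(o \right)} = -6$ ($L{\left(o \right)} = - 3 \left(\frac{o}{o} + \frac{o}{o}\right) = - 3 \left(1 + 1\right) = \left(-3\right) 2 = -6$)
$F{\left(C,l \right)} = \frac{200}{3}$ ($F{\left(C,l \right)} = - 5 \left(-23 - - \frac{29}{3}\right) = - 5 \left(-23 + \frac{29}{3}\right) = \left(-5\right) \left(- \frac{40}{3}\right) = \frac{200}{3}$)
$L{\left(60 \right)} - F{\left(-10,16 \right)} = -6 - \frac{200}{3} = - \frac{218}{3}$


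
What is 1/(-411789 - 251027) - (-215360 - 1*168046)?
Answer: 254127631295/662816 ≈ 3.8341e+5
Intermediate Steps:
1/(-411789 - 251027) - (-215360 - 1*168046) = 1/(-662816) - (-215360 - 168046) = -1/662816 - 1*(-383406) = -1/662816 + 383406 = 254127631295/662816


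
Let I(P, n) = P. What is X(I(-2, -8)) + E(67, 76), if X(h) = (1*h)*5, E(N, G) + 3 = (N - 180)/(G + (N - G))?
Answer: -984/67 ≈ -14.687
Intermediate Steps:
E(N, G) = -3 + (-180 + N)/N (E(N, G) = -3 + (N - 180)/(G + (N - G)) = -3 + (-180 + N)/N)
X(h) = 5*h (X(h) = h*5 = 5*h)
X(I(-2, -8)) + E(67, 76) = 5*(-2) + (-2 - 180/67) = -10 + (-2 - 180*1/67) = -10 + (-2 - 180/67) = -10 - 314/67 = -984/67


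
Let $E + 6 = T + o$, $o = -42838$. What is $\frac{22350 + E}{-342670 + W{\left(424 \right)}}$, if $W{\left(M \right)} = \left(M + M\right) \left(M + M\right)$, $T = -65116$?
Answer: $- \frac{42805}{188217} \approx -0.22742$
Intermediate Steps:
$W{\left(M \right)} = 4 M^{2}$ ($W{\left(M \right)} = 2 M 2 M = 4 M^{2}$)
$E = -107960$ ($E = -6 - 107954 = -107960$)
$\frac{22350 + E}{-342670 + W{\left(424 \right)}} = \frac{22350 - 107960}{-342670 + 4 \cdot 424^{2}} = - \frac{85610}{-342670 + 4 \cdot 179776} = - \frac{85610}{-342670 + 719104} = - \frac{85610}{376434} = \left(-85610\right) \frac{1}{376434} = - \frac{42805}{188217}$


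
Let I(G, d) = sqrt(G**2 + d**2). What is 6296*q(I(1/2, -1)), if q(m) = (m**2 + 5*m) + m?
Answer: 7870 + 18888*sqrt(5) ≈ 50105.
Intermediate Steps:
q(m) = m**2 + 6*m
6296*q(I(1/2, -1)) = 6296*(sqrt((1/2)**2 + (-1)**2)*(6 + sqrt((1/2)**2 + (-1)**2))) = 6296*(sqrt((1/2)**2 + 1)*(6 + sqrt((1/2)**2 + 1))) = 6296*(sqrt(1/4 + 1)*(6 + sqrt(1/4 + 1))) = 6296*(sqrt(5/4)*(6 + sqrt(5/4))) = 6296*((sqrt(5)/2)*(6 + sqrt(5)/2)) = 6296*(sqrt(5)*(6 + sqrt(5)/2)/2) = 3148*sqrt(5)*(6 + sqrt(5)/2)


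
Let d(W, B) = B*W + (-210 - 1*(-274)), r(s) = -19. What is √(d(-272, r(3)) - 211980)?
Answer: 6*I*√5743 ≈ 454.7*I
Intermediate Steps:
d(W, B) = 64 + B*W (d(W, B) = B*W + (-210 + 274) = B*W + 64 = 64 + B*W)
√(d(-272, r(3)) - 211980) = √((64 - 19*(-272)) - 211980) = √((64 + 5168) - 211980) = √(5232 - 211980) = √(-206748) = 6*I*√5743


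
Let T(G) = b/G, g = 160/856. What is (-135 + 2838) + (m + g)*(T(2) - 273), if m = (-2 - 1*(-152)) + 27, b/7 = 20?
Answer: -3559456/107 ≈ -33266.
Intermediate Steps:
b = 140 (b = 7*20 = 140)
g = 20/107 (g = 160*(1/856) = 20/107 ≈ 0.18692)
T(G) = 140/G
m = 177 (m = (-2 + 152) + 27 = 150 + 27 = 177)
(-135 + 2838) + (m + g)*(T(2) - 273) = (-135 + 2838) + (177 + 20/107)*(140/2 - 273) = 2703 + 18959*(140*(1/2) - 273)/107 = 2703 + 18959*(70 - 273)/107 = 2703 + (18959/107)*(-203) = 2703 - 3848677/107 = -3559456/107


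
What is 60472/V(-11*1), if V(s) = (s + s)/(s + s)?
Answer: 60472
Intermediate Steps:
V(s) = 1 (V(s) = (2*s)/((2*s)) = (2*s)*(1/(2*s)) = 1)
60472/V(-11*1) = 60472/1 = 60472*1 = 60472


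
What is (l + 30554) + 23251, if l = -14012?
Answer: 39793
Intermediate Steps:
(l + 30554) + 23251 = (-14012 + 30554) + 23251 = 16542 + 23251 = 39793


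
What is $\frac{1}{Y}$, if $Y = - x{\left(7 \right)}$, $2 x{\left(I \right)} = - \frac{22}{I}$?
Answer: $\frac{7}{11} \approx 0.63636$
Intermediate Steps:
$x{\left(I \right)} = - \frac{11}{I}$ ($x{\left(I \right)} = \frac{\left(-22\right) \frac{1}{I}}{2} = - \frac{11}{I}$)
$Y = \frac{11}{7}$ ($Y = - \frac{-11}{7} = \left(-1\right) \left(- \frac{11}{7}\right) = \frac{11}{7} \approx 1.5714$)
$\frac{1}{Y} = \frac{1}{\frac{11}{7}} = \frac{7}{11}$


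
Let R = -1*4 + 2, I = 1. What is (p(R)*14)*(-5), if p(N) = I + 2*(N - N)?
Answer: -70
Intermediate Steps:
R = -2 (R = -4 + 2 = -2)
p(N) = 1 (p(N) = 1 + 2*(N - N) = 1 + 2*0 = 1 + 0 = 1)
(p(R)*14)*(-5) = (1*14)*(-5) = 14*(-5) = -70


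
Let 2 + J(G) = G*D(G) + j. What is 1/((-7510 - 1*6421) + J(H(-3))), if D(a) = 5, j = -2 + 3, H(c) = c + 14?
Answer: -1/13877 ≈ -7.2062e-5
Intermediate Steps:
H(c) = 14 + c
j = 1
J(G) = -1 + 5*G (J(G) = -2 + (G*5 + 1) = -2 + (5*G + 1) = -2 + (1 + 5*G) = -1 + 5*G)
1/((-7510 - 1*6421) + J(H(-3))) = 1/((-7510 - 1*6421) + (-1 + 5*(14 - 3))) = 1/((-7510 - 6421) + (-1 + 5*11)) = 1/(-13931 + (-1 + 55)) = 1/(-13931 + 54) = 1/(-13877) = -1/13877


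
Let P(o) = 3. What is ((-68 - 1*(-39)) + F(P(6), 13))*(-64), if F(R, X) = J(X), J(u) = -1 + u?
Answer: 1088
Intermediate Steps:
F(R, X) = -1 + X
((-68 - 1*(-39)) + F(P(6), 13))*(-64) = ((-68 - 1*(-39)) + (-1 + 13))*(-64) = ((-68 + 39) + 12)*(-64) = (-29 + 12)*(-64) = -17*(-64) = 1088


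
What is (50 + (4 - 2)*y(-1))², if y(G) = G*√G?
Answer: 2496 - 200*I ≈ 2496.0 - 200.0*I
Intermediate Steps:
y(G) = G^(3/2)
(50 + (4 - 2)*y(-1))² = (50 + (4 - 2)*(-1)^(3/2))² = (50 + 2*(-I))² = (50 - 2*I)²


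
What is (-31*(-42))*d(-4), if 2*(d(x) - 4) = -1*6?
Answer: 1302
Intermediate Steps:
d(x) = 1 (d(x) = 4 + (-1*6)/2 = 4 + (1/2)*(-6) = 4 - 3 = 1)
(-31*(-42))*d(-4) = -31*(-42)*1 = 1302*1 = 1302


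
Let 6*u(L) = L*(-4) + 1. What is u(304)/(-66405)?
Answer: 27/8854 ≈ 0.0030495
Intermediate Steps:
u(L) = 1/6 - 2*L/3 (u(L) = (L*(-4) + 1)/6 = (-4*L + 1)/6 = (1 - 4*L)/6 = 1/6 - 2*L/3)
u(304)/(-66405) = (1/6 - 2/3*304)/(-66405) = (1/6 - 608/3)*(-1/66405) = -405/2*(-1/66405) = 27/8854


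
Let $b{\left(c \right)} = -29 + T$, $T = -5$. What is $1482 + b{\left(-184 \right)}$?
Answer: $1448$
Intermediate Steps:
$b{\left(c \right)} = -34$ ($b{\left(c \right)} = -29 - 5 = -34$)
$1482 + b{\left(-184 \right)} = 1482 - 34 = 1448$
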